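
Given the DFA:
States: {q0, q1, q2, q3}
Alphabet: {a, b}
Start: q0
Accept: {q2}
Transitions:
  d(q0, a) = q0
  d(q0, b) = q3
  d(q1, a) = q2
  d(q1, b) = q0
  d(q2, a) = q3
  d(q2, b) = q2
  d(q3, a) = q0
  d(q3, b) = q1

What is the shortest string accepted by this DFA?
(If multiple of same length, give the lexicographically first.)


BFS by string length (lex-first path to each state shown):
  len 0: q0<-""
  len 1: q0<-"a", q3<-"b"
  len 2: q0<-"aa", q1<-"bb", q3<-"ab"
  len 3: q0<-"aaa", q1<-"abb", q2<-"bba", q3<-"aab"
Found accept state at length 3.

"bba"


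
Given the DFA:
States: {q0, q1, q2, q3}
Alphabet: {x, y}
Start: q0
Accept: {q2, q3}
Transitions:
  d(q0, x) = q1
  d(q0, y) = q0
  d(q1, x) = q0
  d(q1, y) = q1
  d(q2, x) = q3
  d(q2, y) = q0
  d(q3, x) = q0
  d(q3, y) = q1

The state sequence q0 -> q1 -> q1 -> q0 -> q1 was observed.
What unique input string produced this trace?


Trace back each transition to find the symbol:
  q0 --[x]--> q1
  q1 --[y]--> q1
  q1 --[x]--> q0
  q0 --[x]--> q1

"xyxx"


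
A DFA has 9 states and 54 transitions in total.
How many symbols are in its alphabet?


Each state has exactly one transition per symbol.
|alphabet| = transitions / states = 54 / 9 = 6

6


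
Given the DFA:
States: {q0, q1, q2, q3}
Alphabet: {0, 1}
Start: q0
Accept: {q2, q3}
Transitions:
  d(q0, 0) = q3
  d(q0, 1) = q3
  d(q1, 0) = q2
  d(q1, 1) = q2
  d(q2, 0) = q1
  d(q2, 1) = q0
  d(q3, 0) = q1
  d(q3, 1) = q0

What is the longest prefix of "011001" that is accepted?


Run the DFA, marking each prefix where the state is accepting:
  "" -> q0 [reject]
  "0" -> q3 [accept]
  "01" -> q0 [reject]
  "011" -> q3 [accept]
  "0110" -> q1 [reject]
  "01100" -> q2 [accept]
  "011001" -> q0 [reject]

"01100"


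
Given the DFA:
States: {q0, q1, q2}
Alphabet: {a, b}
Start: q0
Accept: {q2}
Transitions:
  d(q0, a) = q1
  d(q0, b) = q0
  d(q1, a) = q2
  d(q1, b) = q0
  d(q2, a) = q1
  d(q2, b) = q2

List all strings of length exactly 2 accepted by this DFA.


All strings of length 2: 4 total
Accepted: 1

"aa"


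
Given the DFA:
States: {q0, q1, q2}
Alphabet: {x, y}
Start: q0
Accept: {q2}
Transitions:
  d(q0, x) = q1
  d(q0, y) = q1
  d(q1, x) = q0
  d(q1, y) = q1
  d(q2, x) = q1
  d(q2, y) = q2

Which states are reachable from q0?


BFS from q0:
  layer 0: {q0}
  layer 1: {q1}

{q0, q1}


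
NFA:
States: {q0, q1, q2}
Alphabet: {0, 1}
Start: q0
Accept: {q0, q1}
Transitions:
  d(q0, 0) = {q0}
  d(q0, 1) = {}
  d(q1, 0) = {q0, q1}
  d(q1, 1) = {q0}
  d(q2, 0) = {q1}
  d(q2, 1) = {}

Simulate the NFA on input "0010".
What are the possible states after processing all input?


Start: {q0}
  --0--> {q0}
  --0--> {q0}
  --1--> {}
  --0--> {}

{} (empty set, no valid transitions)


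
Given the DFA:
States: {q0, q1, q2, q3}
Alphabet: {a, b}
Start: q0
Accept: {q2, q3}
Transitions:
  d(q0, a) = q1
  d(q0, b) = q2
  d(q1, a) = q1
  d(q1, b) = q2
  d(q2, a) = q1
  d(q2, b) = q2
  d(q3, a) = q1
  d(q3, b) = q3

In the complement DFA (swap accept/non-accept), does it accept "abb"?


Trace: q0 -> q1 -> q2 -> q2
Final: q2
Original accept: {q2, q3}
Complement: q2 is in original accept

No, complement rejects (original accepts)


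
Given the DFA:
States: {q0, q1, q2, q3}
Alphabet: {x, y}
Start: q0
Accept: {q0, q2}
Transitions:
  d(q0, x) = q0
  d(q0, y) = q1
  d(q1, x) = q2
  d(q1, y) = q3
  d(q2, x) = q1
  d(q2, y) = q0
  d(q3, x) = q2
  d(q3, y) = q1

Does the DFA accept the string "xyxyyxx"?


Trace: q0 -> q0 -> q1 -> q2 -> q0 -> q1 -> q2 -> q1
Final state: q1
Accept states: {q0, q2}

No, rejected (final state q1 is not an accept state)


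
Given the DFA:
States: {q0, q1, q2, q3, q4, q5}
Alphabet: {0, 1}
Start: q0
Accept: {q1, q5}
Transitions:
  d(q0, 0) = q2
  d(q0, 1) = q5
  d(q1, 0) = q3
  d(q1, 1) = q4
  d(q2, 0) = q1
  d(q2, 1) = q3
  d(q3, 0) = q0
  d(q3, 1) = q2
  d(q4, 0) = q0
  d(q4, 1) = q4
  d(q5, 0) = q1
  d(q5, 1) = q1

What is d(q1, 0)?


Looking up transition d(q1, 0)

q3


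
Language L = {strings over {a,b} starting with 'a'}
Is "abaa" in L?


first symbol = 'a'

Yes, "abaa" is in L


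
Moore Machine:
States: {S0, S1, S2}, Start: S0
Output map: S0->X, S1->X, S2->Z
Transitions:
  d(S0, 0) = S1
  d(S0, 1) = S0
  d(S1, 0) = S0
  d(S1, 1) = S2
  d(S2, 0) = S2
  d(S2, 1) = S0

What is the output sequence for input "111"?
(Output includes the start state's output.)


Start: S0 (output X)
  --1--> S0 (output X)
  --1--> S0 (output X)
  --1--> S0 (output X)

"XXXX"


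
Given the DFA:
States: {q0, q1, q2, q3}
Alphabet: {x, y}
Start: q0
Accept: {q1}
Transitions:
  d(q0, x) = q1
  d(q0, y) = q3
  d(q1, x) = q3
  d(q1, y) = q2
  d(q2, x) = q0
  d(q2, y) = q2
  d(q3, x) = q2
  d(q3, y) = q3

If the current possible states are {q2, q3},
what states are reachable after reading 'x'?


Apply transition on 'x' from each current state:
  d(q2, x) = q0
  d(q3, x) = q2

{q0, q2}


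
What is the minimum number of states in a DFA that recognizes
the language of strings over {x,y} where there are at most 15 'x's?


States: count = 0, 1, ..., 15 (all accepting; 16 states), plus a dead state for count > 15.
Total: 16 + 1 = 17.

17


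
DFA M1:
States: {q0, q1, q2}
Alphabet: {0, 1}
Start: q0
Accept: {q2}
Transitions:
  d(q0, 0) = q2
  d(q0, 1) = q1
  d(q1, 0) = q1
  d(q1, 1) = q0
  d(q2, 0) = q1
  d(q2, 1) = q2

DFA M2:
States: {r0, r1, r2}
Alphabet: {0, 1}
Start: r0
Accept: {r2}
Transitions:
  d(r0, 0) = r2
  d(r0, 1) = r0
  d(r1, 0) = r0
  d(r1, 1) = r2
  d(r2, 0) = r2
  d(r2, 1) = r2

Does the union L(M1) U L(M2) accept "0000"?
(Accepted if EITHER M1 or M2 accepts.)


M1: final=q1 accepted=False
M2: final=r2 accepted=True

Yes, union accepts


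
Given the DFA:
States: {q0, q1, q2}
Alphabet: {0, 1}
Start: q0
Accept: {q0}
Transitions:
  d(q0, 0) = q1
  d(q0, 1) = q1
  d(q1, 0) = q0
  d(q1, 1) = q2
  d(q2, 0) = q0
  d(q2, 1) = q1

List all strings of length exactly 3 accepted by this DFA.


All strings of length 3: 8 total
Accepted: 2

"010", "110"


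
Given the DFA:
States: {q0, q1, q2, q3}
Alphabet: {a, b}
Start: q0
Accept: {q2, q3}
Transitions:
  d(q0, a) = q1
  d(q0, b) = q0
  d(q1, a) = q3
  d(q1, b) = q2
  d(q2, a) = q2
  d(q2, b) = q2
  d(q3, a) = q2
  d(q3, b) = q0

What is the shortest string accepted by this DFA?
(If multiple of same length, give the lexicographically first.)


BFS by string length (lex-first path to each state shown):
  len 0: q0<-""
  len 1: q0<-"b", q1<-"a"
  len 2: q0<-"bb", q1<-"ba", q2<-"ab", q3<-"aa"
Found accept state at length 2.

"aa"


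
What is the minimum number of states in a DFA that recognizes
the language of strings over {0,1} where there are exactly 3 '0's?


States: count = 0, 1, ..., 3 (that's 4 states), plus a dead state for count > 3.
Total: 4 + 1 = 5. Accept = count-3 state.

5


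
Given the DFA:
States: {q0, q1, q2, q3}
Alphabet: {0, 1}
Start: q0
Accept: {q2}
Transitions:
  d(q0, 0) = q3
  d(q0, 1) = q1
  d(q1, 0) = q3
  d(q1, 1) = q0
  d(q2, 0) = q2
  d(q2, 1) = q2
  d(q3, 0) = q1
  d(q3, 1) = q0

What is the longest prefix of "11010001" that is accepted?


Run the DFA, marking each prefix where the state is accepting:
  "" -> q0 [reject]
  "1" -> q1 [reject]
  "11" -> q0 [reject]
  "110" -> q3 [reject]
  "1101" -> q0 [reject]
  "11010" -> q3 [reject]
  "110100" -> q1 [reject]
  "1101000" -> q3 [reject]
  "11010001" -> q0 [reject]

No prefix is accepted


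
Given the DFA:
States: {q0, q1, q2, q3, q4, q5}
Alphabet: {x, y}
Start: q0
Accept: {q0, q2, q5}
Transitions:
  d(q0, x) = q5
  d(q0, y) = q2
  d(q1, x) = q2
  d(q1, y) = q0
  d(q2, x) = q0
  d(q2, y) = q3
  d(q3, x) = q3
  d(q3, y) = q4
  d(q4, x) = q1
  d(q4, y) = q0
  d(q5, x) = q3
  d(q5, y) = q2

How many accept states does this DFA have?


Accept states listed: {q0, q2, q5}
Counting: q0(1) q2(2) q5(3)

3


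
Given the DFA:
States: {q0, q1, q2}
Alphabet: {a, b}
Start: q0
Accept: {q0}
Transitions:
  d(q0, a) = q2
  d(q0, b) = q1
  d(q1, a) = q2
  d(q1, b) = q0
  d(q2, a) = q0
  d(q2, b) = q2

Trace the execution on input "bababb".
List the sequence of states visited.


Input: bababb
d(q0, b) = q1
d(q1, a) = q2
d(q2, b) = q2
d(q2, a) = q0
d(q0, b) = q1
d(q1, b) = q0


q0 -> q1 -> q2 -> q2 -> q0 -> q1 -> q0


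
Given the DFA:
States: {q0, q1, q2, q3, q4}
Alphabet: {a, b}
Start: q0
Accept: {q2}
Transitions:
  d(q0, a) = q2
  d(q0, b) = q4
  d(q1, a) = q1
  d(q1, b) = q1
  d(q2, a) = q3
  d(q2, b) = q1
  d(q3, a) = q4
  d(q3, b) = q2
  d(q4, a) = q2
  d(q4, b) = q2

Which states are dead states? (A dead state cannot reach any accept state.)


Forward reachability from each state:
  q0 -> reaches accept state q2 (live)
  q1 -> reaches {q1}, no accept state (dead)
  q2 -> reaches accept state q2 (live)
  q3 -> reaches accept state q2 (live)
  q4 -> reaches accept state q2 (live)

{q1}


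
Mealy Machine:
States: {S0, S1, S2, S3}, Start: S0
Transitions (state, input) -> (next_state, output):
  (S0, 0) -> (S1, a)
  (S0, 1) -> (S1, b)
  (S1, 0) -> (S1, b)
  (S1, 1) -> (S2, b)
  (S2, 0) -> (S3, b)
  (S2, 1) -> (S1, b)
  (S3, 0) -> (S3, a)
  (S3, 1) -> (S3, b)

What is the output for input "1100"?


Step-by-step:
  (S0, 1) -> (S1, b)
  (S1, 1) -> (S2, b)
  (S2, 0) -> (S3, b)
  (S3, 0) -> (S3, a)

"bbba"


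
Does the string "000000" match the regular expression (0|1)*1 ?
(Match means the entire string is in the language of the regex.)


|string| = 6; first = '0'; last = '0'

No, "000000" does not match (0|1)*1


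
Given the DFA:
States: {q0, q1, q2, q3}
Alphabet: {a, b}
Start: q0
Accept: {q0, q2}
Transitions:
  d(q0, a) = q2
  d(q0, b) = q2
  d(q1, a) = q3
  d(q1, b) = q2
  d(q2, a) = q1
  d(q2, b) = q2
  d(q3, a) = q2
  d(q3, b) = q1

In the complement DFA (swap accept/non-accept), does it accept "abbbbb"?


Trace: q0 -> q2 -> q2 -> q2 -> q2 -> q2 -> q2
Final: q2
Original accept: {q0, q2}
Complement: q2 is in original accept

No, complement rejects (original accepts)


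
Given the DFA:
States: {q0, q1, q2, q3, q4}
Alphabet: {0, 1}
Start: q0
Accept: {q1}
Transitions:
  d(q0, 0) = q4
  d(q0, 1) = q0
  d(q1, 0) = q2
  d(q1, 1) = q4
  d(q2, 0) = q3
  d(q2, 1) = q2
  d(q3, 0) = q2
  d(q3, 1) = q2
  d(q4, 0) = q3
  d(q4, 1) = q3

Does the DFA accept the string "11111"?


Trace: q0 -> q0 -> q0 -> q0 -> q0 -> q0
Final state: q0
Accept states: {q1}

No, rejected (final state q0 is not an accept state)


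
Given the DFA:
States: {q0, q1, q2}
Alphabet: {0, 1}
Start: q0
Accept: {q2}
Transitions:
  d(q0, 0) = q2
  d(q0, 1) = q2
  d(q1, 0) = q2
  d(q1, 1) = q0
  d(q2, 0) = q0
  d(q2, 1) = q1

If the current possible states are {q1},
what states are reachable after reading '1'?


Apply transition on '1' from each current state:
  d(q1, 1) = q0

{q0}


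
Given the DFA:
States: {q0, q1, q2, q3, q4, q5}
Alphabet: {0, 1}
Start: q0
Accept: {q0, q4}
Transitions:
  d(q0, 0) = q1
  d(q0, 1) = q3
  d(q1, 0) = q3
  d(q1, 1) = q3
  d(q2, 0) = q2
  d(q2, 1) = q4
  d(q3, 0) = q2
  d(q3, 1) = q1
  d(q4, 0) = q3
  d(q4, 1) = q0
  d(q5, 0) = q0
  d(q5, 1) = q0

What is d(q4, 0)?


Looking up transition d(q4, 0)

q3


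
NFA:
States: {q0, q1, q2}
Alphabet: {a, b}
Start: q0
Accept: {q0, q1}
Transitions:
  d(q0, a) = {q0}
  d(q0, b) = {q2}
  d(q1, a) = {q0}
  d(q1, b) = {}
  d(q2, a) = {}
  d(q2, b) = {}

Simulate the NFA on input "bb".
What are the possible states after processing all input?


Start: {q0}
  --b--> {q2}
  --b--> {}

{} (empty set, no valid transitions)


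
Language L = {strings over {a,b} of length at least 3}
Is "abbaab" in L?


length = 6

Yes, "abbaab" is in L


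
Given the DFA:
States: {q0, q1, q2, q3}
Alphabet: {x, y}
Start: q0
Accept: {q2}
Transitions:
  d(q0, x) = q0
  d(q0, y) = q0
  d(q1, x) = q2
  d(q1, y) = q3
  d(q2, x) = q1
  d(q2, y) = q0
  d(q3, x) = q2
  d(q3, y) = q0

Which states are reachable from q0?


BFS from q0:
  layer 0: {q0}

{q0}


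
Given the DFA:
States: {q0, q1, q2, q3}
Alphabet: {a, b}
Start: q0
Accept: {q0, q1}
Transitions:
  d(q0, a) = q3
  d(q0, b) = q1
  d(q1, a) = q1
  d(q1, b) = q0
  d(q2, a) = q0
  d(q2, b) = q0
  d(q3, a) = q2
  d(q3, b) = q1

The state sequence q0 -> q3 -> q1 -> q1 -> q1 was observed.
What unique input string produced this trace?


Trace back each transition to find the symbol:
  q0 --[a]--> q3
  q3 --[b]--> q1
  q1 --[a]--> q1
  q1 --[a]--> q1

"abaa"


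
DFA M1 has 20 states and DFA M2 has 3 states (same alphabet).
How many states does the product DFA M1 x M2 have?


Product construction pairs every M1 state with every M2 state.
20 * 3 = 60

60


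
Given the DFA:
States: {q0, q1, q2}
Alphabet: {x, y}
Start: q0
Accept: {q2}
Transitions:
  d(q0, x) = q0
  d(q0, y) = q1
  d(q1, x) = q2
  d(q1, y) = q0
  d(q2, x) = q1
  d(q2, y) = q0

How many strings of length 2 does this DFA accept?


Enumerating all length-2 strings:
  "xx" -> q0 [reject]
  "xy" -> q1 [reject]
  "yx" -> q2 [accept]
  "yy" -> q0 [reject]

1 out of 4


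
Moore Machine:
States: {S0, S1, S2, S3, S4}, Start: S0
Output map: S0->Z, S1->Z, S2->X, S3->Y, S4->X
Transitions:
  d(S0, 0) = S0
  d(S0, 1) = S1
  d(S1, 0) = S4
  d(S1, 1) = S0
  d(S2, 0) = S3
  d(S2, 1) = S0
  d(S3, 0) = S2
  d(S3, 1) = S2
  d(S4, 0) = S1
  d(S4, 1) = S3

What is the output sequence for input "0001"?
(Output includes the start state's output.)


Start: S0 (output Z)
  --0--> S0 (output Z)
  --0--> S0 (output Z)
  --0--> S0 (output Z)
  --1--> S1 (output Z)

"ZZZZZ"


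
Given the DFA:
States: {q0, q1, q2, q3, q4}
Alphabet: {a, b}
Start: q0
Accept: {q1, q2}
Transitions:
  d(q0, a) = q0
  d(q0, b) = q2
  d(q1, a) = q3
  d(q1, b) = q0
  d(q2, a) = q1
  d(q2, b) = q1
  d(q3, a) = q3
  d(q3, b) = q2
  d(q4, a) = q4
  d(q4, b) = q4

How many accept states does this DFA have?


Accept states listed: {q1, q2}
Counting: q1(1) q2(2)

2


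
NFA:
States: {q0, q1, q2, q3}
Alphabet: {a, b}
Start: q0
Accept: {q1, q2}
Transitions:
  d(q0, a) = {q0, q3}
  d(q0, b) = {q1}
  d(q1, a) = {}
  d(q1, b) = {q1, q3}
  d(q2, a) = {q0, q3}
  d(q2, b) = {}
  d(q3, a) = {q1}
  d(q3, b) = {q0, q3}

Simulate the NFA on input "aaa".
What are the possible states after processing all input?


Start: {q0}
  --a--> {q0, q3}
  --a--> {q0, q1, q3}
  --a--> {q0, q1, q3}

{q0, q1, q3}


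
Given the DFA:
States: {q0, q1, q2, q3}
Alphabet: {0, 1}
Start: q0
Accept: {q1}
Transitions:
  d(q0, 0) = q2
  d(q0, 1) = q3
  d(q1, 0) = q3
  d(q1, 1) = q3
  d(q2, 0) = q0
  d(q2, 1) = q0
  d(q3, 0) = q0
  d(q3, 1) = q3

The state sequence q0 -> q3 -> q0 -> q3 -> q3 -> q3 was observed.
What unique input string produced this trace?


Trace back each transition to find the symbol:
  q0 --[1]--> q3
  q3 --[0]--> q0
  q0 --[1]--> q3
  q3 --[1]--> q3
  q3 --[1]--> q3

"10111"


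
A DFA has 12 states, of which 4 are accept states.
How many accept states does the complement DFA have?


Complement swaps accept and non-accept states.
12 - 4 = 8

8


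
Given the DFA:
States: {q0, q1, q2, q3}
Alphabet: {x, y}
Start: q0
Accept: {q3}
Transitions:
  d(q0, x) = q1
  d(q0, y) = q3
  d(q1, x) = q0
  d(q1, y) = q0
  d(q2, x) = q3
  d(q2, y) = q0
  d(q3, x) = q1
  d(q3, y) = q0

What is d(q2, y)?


Looking up transition d(q2, y)

q0


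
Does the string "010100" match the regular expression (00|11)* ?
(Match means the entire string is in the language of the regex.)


|string| = 6; first = '0'; last = '0'

No, "010100" does not match (00|11)*


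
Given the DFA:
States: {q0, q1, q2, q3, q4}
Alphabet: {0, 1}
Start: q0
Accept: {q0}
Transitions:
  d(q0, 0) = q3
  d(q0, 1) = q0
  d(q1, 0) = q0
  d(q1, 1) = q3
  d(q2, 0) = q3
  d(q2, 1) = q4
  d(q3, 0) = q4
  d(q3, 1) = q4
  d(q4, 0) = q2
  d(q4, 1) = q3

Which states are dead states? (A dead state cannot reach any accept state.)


Forward reachability from each state:
  q0 -> reaches accept state q0 (live)
  q1 -> reaches accept state q0 (live)
  q2 -> reaches {q2, q3, q4}, no accept state (dead)
  q3 -> reaches {q2, q3, q4}, no accept state (dead)
  q4 -> reaches {q2, q3, q4}, no accept state (dead)

{q2, q3, q4}


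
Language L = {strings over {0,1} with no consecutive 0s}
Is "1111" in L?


'00' does not occur

Yes, "1111" is in L


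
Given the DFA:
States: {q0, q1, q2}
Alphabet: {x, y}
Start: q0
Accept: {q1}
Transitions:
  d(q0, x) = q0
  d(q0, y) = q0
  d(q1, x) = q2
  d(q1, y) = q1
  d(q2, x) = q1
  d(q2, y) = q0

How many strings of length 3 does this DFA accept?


Enumerating all length-3 strings:
  "xxx" -> q0 [reject]
  "xxy" -> q0 [reject]
  "xyx" -> q0 [reject]
  "xyy" -> q0 [reject]
  "yxx" -> q0 [reject]
  "yxy" -> q0 [reject]
  "yyx" -> q0 [reject]
  "yyy" -> q0 [reject]

0 out of 8


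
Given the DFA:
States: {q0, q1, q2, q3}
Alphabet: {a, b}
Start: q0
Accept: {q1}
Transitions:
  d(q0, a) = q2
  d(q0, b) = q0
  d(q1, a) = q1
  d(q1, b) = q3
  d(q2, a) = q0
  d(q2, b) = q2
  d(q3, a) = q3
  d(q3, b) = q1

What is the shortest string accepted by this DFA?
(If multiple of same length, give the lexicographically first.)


BFS by string length (lex-first path to each state shown):
  len 0: q0<-""
  len 1: q0<-"b", q2<-"a"
  len 2: q0<-"aa", q2<-"ab"
  len 3: q0<-"aab", q2<-"aaa"
  len 4: q0<-"aaaa", q2<-"aaab"
  len 5: q0<-"aaaab", q2<-"aaaaa"
  len 6: q0<-"aaaaaa", q2<-"aaaaab"
  len 7: q0<-"aaaaaab", q2<-"aaaaaaa"
  len 8: q0<-"aaaaaaaa", q2<-"aaaaaaab"

No string accepted (empty language)


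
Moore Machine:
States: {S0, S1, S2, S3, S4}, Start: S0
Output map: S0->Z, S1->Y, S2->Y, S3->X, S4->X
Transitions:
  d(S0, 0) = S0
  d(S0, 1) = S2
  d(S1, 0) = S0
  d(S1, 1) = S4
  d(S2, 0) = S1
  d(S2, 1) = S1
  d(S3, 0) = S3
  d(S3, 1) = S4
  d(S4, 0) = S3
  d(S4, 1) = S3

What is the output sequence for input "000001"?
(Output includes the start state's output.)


Start: S0 (output Z)
  --0--> S0 (output Z)
  --0--> S0 (output Z)
  --0--> S0 (output Z)
  --0--> S0 (output Z)
  --0--> S0 (output Z)
  --1--> S2 (output Y)

"ZZZZZZY"


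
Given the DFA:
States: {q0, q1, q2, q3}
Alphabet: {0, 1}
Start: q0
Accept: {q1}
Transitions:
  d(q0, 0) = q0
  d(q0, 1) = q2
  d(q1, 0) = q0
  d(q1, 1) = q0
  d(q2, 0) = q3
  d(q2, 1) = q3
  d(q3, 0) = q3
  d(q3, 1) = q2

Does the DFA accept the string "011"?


Trace: q0 -> q0 -> q2 -> q3
Final state: q3
Accept states: {q1}

No, rejected (final state q3 is not an accept state)


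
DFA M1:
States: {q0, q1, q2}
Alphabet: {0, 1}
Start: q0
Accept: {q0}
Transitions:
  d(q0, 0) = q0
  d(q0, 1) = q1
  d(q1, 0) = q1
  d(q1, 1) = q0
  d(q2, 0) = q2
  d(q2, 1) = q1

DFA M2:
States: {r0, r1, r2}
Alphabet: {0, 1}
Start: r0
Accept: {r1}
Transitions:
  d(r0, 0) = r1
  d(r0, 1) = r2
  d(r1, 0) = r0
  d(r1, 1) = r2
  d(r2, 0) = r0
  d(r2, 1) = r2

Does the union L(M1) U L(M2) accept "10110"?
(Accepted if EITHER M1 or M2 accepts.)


M1: final=q1 accepted=False
M2: final=r0 accepted=False

No, union rejects (neither accepts)


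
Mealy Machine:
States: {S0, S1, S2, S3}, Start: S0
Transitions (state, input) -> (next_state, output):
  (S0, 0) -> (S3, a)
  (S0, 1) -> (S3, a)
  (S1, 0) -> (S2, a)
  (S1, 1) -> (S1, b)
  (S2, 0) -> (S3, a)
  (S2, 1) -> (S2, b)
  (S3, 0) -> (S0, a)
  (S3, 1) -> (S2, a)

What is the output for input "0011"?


Step-by-step:
  (S0, 0) -> (S3, a)
  (S3, 0) -> (S0, a)
  (S0, 1) -> (S3, a)
  (S3, 1) -> (S2, a)

"aaaa"


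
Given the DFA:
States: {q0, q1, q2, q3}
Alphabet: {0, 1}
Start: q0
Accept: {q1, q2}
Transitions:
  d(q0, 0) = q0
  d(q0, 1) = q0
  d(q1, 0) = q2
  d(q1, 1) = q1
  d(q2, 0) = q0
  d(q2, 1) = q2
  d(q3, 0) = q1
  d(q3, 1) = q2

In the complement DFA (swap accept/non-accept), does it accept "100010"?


Trace: q0 -> q0 -> q0 -> q0 -> q0 -> q0 -> q0
Final: q0
Original accept: {q1, q2}
Complement: q0 is not in original accept

Yes, complement accepts (original rejects)


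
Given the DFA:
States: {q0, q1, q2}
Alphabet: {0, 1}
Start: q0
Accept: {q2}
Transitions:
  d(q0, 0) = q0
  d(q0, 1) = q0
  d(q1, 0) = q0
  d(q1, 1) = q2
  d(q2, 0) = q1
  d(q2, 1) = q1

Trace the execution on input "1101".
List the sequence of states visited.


Input: 1101
d(q0, 1) = q0
d(q0, 1) = q0
d(q0, 0) = q0
d(q0, 1) = q0


q0 -> q0 -> q0 -> q0 -> q0


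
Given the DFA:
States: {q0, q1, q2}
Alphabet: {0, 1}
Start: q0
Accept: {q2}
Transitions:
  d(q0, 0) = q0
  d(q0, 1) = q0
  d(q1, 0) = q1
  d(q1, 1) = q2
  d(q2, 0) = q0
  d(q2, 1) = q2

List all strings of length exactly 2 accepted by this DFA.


All strings of length 2: 4 total
Accepted: 0

None


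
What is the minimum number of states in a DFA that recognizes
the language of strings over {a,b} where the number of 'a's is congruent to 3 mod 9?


States track (count of 'a') mod 9.
Need 9 states: one per remainder 0..8; accept = remainder 3.

9


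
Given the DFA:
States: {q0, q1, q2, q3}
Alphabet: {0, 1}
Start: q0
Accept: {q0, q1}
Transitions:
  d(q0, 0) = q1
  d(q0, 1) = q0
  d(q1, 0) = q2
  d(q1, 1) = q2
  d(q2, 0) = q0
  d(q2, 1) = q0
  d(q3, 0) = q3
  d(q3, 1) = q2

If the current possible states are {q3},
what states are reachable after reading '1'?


Apply transition on '1' from each current state:
  d(q3, 1) = q2

{q2}


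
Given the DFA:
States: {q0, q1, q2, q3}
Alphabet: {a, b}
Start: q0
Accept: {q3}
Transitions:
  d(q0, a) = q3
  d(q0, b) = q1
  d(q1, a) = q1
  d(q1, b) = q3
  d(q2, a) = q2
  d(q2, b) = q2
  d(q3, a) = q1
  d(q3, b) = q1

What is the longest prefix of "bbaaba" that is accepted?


Run the DFA, marking each prefix where the state is accepting:
  "" -> q0 [reject]
  "b" -> q1 [reject]
  "bb" -> q3 [accept]
  "bba" -> q1 [reject]
  "bbaa" -> q1 [reject]
  "bbaab" -> q3 [accept]
  "bbaaba" -> q1 [reject]

"bbaab"


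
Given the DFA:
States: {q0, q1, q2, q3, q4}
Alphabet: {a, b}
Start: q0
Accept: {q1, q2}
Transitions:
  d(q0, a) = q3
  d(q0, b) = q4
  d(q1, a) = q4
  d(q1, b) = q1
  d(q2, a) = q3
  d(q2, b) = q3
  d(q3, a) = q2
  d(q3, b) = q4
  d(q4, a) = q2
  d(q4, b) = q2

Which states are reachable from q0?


BFS from q0:
  layer 0: {q0}
  layer 1: {q3, q4}
  layer 2: {q2}

{q0, q2, q3, q4}


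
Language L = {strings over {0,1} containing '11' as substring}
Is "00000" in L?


'11' does not occur

No, "00000" is not in L


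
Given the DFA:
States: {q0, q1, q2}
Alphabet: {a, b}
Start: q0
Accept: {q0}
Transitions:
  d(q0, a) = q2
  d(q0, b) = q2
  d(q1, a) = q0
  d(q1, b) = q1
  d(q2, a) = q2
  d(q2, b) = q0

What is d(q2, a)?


Looking up transition d(q2, a)

q2


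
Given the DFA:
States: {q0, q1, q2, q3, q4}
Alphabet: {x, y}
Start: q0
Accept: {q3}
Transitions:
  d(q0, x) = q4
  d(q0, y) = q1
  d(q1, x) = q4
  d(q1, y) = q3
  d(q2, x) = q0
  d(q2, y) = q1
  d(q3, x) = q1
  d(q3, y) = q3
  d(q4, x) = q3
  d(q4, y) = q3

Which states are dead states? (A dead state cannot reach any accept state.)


Forward reachability from each state:
  q0 -> reaches accept state q3 (live)
  q1 -> reaches accept state q3 (live)
  q2 -> reaches accept state q3 (live)
  q3 -> reaches accept state q3 (live)
  q4 -> reaches accept state q3 (live)

None (all states can reach an accept state)


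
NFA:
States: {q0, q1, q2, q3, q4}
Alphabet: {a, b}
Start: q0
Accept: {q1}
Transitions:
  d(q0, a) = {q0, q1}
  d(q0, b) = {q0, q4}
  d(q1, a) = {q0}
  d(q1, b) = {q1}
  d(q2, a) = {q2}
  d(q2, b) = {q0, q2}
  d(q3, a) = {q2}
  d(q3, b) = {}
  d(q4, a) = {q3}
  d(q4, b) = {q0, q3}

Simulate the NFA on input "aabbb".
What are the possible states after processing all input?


Start: {q0}
  --a--> {q0, q1}
  --a--> {q0, q1}
  --b--> {q0, q1, q4}
  --b--> {q0, q1, q3, q4}
  --b--> {q0, q1, q3, q4}

{q0, q1, q3, q4}


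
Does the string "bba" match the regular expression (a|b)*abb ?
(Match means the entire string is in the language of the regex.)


|string| = 3; first = 'b'; last = 'a'

No, "bba" does not match (a|b)*abb


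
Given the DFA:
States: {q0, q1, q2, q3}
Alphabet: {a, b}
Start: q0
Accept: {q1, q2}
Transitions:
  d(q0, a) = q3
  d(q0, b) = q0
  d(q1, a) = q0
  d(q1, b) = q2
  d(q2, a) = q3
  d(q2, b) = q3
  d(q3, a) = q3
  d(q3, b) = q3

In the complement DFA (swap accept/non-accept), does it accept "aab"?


Trace: q0 -> q3 -> q3 -> q3
Final: q3
Original accept: {q1, q2}
Complement: q3 is not in original accept

Yes, complement accepts (original rejects)


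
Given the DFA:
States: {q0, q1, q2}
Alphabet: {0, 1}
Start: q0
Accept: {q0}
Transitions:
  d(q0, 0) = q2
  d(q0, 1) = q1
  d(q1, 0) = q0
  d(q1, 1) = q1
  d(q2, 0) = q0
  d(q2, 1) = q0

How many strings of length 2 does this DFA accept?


Enumerating all length-2 strings:
  "00" -> q0 [accept]
  "01" -> q0 [accept]
  "10" -> q0 [accept]
  "11" -> q1 [reject]

3 out of 4


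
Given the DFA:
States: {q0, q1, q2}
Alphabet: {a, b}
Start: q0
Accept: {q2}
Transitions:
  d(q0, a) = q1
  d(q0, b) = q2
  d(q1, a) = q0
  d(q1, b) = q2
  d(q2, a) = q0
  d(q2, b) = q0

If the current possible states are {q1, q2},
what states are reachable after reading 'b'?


Apply transition on 'b' from each current state:
  d(q1, b) = q2
  d(q2, b) = q0

{q0, q2}


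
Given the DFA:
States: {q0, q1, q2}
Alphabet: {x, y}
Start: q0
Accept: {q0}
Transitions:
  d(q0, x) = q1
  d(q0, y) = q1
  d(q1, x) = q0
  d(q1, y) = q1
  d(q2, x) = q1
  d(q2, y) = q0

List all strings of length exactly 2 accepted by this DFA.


All strings of length 2: 4 total
Accepted: 2

"xx", "yx"


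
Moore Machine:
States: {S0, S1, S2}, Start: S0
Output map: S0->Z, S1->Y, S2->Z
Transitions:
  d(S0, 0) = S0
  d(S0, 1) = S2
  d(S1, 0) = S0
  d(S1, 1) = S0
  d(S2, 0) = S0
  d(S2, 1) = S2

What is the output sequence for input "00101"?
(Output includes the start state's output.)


Start: S0 (output Z)
  --0--> S0 (output Z)
  --0--> S0 (output Z)
  --1--> S2 (output Z)
  --0--> S0 (output Z)
  --1--> S2 (output Z)

"ZZZZZZ"


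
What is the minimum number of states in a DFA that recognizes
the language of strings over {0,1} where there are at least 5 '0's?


States: count = 0, 1, ..., 4, and a final '>= 5' state.
Total: 5 + 1 = 6. Accept = '>= 5' state.

6


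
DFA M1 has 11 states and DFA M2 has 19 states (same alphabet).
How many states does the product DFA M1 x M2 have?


Product construction pairs every M1 state with every M2 state.
11 * 19 = 209

209


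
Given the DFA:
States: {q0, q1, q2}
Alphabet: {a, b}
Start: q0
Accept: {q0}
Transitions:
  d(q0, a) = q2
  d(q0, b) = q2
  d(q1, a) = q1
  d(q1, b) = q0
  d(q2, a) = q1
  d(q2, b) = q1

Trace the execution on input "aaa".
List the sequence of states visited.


Input: aaa
d(q0, a) = q2
d(q2, a) = q1
d(q1, a) = q1


q0 -> q2 -> q1 -> q1


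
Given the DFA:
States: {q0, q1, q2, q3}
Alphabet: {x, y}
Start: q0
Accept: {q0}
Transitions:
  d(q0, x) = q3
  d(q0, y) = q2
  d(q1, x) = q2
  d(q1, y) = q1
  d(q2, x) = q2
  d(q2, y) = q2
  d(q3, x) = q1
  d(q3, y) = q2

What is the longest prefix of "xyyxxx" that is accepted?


Run the DFA, marking each prefix where the state is accepting:
  "" -> q0 [accept]
  "x" -> q3 [reject]
  "xy" -> q2 [reject]
  "xyy" -> q2 [reject]
  "xyyx" -> q2 [reject]
  "xyyxx" -> q2 [reject]
  "xyyxxx" -> q2 [reject]

""


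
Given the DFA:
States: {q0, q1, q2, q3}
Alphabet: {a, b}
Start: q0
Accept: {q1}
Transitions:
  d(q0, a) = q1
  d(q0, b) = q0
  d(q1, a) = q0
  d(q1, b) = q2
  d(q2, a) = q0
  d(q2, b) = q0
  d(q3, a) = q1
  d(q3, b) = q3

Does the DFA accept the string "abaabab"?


Trace: q0 -> q1 -> q2 -> q0 -> q1 -> q2 -> q0 -> q0
Final state: q0
Accept states: {q1}

No, rejected (final state q0 is not an accept state)


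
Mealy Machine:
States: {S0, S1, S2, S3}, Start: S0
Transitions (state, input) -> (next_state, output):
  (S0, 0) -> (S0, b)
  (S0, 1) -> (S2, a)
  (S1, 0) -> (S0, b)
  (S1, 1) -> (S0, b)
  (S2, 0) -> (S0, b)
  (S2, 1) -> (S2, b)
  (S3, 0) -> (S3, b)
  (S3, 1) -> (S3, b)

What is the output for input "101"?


Step-by-step:
  (S0, 1) -> (S2, a)
  (S2, 0) -> (S0, b)
  (S0, 1) -> (S2, a)

"aba"


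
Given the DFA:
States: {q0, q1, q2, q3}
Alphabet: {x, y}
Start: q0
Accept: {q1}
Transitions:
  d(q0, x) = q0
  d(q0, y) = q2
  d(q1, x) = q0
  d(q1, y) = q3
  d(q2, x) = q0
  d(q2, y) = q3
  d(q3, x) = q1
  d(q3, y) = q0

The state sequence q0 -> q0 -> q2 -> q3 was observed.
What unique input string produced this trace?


Trace back each transition to find the symbol:
  q0 --[x]--> q0
  q0 --[y]--> q2
  q2 --[y]--> q3

"xyy"


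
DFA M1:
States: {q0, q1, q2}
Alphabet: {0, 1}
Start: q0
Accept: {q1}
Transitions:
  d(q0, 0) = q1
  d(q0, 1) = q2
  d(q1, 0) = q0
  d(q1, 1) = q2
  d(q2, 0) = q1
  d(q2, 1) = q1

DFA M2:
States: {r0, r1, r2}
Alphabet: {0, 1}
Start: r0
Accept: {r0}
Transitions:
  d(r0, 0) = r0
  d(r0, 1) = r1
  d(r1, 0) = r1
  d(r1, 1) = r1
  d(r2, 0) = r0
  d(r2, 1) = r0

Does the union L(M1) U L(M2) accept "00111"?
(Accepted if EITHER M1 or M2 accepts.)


M1: final=q2 accepted=False
M2: final=r1 accepted=False

No, union rejects (neither accepts)


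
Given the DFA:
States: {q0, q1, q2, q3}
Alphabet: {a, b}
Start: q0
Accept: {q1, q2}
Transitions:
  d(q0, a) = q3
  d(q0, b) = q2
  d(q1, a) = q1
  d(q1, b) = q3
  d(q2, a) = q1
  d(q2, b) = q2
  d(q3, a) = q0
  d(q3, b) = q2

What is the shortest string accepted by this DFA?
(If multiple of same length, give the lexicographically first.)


BFS by string length (lex-first path to each state shown):
  len 0: q0<-""
  len 1: q2<-"b", q3<-"a"
Found accept state at length 1.

"b"


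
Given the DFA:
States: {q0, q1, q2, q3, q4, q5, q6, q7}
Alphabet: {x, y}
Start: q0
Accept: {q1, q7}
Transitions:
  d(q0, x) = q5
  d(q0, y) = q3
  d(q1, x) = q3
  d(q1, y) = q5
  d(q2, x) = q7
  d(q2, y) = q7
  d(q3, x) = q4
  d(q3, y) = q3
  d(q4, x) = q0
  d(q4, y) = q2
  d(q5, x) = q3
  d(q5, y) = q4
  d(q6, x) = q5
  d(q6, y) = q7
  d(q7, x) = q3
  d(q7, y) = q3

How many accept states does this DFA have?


Accept states listed: {q1, q7}
Counting: q1(1) q7(2)

2


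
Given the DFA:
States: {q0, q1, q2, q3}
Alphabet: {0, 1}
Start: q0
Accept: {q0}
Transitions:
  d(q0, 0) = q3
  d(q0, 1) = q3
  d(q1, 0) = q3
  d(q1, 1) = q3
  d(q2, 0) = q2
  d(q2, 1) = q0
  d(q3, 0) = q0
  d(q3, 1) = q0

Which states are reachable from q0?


BFS from q0:
  layer 0: {q0}
  layer 1: {q3}

{q0, q3}


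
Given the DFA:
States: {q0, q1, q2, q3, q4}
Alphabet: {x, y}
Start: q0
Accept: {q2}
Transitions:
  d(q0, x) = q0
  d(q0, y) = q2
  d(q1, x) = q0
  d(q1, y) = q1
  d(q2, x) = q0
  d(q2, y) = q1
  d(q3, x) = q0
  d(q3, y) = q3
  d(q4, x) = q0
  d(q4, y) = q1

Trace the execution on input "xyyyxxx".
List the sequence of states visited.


Input: xyyyxxx
d(q0, x) = q0
d(q0, y) = q2
d(q2, y) = q1
d(q1, y) = q1
d(q1, x) = q0
d(q0, x) = q0
d(q0, x) = q0


q0 -> q0 -> q2 -> q1 -> q1 -> q0 -> q0 -> q0


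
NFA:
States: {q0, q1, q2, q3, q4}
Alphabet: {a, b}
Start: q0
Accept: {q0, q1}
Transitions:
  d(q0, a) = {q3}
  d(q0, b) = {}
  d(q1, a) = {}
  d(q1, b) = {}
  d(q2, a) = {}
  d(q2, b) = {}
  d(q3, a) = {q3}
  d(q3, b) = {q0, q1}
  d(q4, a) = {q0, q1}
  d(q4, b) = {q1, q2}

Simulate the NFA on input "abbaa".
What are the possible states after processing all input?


Start: {q0}
  --a--> {q3}
  --b--> {q0, q1}
  --b--> {}
  --a--> {}
  --a--> {}

{} (empty set, no valid transitions)


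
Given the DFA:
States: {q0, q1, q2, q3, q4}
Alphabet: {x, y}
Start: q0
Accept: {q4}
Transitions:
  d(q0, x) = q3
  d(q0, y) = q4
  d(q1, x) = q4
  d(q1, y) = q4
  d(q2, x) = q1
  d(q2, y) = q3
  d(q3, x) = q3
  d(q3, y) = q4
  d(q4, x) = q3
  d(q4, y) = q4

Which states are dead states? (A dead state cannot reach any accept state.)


Forward reachability from each state:
  q0 -> reaches accept state q4 (live)
  q1 -> reaches accept state q4 (live)
  q2 -> reaches accept state q4 (live)
  q3 -> reaches accept state q4 (live)
  q4 -> reaches accept state q4 (live)

None (all states can reach an accept state)


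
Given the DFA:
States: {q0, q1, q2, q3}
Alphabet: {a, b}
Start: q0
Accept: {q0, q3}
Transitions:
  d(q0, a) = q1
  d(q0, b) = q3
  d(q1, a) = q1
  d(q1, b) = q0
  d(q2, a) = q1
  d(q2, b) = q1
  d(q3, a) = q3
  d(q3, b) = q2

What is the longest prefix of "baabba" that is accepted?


Run the DFA, marking each prefix where the state is accepting:
  "" -> q0 [accept]
  "b" -> q3 [accept]
  "ba" -> q3 [accept]
  "baa" -> q3 [accept]
  "baab" -> q2 [reject]
  "baabb" -> q1 [reject]
  "baabba" -> q1 [reject]

"baa"


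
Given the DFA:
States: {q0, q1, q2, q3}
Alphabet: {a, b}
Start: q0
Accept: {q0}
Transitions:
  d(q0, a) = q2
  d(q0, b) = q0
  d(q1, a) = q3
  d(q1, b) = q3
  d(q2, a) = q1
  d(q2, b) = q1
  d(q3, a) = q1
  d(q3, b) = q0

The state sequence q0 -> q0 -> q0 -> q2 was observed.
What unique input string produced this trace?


Trace back each transition to find the symbol:
  q0 --[b]--> q0
  q0 --[b]--> q0
  q0 --[a]--> q2

"bba"


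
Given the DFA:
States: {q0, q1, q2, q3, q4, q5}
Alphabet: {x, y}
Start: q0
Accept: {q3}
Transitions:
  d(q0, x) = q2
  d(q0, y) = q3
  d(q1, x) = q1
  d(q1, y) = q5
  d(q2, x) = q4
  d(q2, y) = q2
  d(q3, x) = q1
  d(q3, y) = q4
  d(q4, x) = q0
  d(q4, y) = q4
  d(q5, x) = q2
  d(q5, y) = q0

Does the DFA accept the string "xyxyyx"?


Trace: q0 -> q2 -> q2 -> q4 -> q4 -> q4 -> q0
Final state: q0
Accept states: {q3}

No, rejected (final state q0 is not an accept state)


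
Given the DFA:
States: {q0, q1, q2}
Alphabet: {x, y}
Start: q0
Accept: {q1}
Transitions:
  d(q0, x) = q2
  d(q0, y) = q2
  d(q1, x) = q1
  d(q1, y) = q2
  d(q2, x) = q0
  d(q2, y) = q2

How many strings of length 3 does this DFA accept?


Enumerating all length-3 strings:
  "xxx" -> q2 [reject]
  "xxy" -> q2 [reject]
  "xyx" -> q0 [reject]
  "xyy" -> q2 [reject]
  "yxx" -> q2 [reject]
  "yxy" -> q2 [reject]
  "yyx" -> q0 [reject]
  "yyy" -> q2 [reject]

0 out of 8


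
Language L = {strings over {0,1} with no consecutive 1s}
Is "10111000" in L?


'11' occurs at index 2

No, "10111000" is not in L


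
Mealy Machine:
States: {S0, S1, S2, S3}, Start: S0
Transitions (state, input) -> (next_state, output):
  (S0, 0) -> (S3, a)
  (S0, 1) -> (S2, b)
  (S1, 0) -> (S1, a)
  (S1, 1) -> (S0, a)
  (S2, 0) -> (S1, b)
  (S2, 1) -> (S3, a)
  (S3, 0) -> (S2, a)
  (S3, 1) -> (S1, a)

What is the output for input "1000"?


Step-by-step:
  (S0, 1) -> (S2, b)
  (S2, 0) -> (S1, b)
  (S1, 0) -> (S1, a)
  (S1, 0) -> (S1, a)

"bbaa"


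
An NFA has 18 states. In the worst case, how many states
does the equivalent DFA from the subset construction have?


Subset construction: one DFA state per subset of NFA states.
2^18 = 262144

262144


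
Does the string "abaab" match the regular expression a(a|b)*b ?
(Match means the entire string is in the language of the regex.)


|string| = 5; first = 'a'; last = 'b'

Yes, "abaab" matches a(a|b)*b


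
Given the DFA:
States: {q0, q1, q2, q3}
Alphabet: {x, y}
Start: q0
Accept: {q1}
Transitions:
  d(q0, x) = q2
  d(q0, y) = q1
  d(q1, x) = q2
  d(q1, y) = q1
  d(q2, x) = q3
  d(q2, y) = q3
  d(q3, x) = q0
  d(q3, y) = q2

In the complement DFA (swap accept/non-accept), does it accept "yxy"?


Trace: q0 -> q1 -> q2 -> q3
Final: q3
Original accept: {q1}
Complement: q3 is not in original accept

Yes, complement accepts (original rejects)


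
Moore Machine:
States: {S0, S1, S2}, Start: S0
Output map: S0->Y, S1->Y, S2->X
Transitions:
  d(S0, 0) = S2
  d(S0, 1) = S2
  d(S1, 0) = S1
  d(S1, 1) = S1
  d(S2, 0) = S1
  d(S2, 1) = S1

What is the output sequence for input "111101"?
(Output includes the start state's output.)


Start: S0 (output Y)
  --1--> S2 (output X)
  --1--> S1 (output Y)
  --1--> S1 (output Y)
  --1--> S1 (output Y)
  --0--> S1 (output Y)
  --1--> S1 (output Y)

"YXYYYYY"


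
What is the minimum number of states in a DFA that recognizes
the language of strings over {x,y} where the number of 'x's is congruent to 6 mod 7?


States track (count of 'x') mod 7.
Need 7 states: one per remainder 0..6; accept = remainder 6.

7


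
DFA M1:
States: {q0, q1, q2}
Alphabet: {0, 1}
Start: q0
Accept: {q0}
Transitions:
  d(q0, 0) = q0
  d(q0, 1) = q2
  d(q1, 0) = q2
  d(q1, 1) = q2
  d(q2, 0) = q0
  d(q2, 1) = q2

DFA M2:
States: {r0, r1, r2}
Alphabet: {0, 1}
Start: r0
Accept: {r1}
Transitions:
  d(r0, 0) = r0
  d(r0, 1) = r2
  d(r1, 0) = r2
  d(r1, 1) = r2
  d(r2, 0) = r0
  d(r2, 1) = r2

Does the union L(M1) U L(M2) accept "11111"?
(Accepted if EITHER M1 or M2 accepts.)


M1: final=q2 accepted=False
M2: final=r2 accepted=False

No, union rejects (neither accepts)


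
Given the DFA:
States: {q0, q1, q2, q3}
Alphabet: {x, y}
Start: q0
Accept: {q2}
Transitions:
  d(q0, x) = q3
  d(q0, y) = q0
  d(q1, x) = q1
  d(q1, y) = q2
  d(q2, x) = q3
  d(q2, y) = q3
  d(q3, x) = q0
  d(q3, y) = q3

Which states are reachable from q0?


BFS from q0:
  layer 0: {q0}
  layer 1: {q3}

{q0, q3}


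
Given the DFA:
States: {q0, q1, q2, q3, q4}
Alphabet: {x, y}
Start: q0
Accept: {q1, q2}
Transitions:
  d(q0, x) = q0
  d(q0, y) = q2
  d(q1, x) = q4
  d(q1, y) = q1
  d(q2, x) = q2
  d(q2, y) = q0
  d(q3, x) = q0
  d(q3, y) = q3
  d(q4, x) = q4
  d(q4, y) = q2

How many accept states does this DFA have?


Accept states listed: {q1, q2}
Counting: q1(1) q2(2)

2


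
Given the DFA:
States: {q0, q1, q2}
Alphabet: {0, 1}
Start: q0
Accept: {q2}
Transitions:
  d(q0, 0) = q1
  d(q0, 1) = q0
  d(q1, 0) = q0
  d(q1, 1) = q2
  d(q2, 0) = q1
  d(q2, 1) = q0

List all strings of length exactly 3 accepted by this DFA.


All strings of length 3: 8 total
Accepted: 1

"101"


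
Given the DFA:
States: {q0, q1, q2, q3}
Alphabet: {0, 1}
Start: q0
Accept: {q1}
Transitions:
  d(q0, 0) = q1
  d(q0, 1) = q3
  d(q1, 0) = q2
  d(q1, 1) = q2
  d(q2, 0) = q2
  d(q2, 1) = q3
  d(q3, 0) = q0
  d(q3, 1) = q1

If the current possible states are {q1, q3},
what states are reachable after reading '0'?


Apply transition on '0' from each current state:
  d(q1, 0) = q2
  d(q3, 0) = q0

{q0, q2}


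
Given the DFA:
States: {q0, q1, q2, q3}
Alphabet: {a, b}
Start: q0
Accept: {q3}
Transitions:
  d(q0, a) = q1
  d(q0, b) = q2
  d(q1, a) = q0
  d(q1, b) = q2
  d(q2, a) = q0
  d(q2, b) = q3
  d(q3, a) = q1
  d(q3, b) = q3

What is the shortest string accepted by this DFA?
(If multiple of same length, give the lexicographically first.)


BFS by string length (lex-first path to each state shown):
  len 0: q0<-""
  len 1: q1<-"a", q2<-"b"
  len 2: q0<-"aa", q2<-"ab", q3<-"bb"
Found accept state at length 2.

"bb"


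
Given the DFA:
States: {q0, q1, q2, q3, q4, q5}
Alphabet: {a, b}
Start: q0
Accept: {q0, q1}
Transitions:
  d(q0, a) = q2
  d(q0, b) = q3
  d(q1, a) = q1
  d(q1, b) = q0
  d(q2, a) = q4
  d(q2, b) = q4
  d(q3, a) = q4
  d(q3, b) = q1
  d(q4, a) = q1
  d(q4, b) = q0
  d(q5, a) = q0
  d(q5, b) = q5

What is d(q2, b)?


Looking up transition d(q2, b)

q4


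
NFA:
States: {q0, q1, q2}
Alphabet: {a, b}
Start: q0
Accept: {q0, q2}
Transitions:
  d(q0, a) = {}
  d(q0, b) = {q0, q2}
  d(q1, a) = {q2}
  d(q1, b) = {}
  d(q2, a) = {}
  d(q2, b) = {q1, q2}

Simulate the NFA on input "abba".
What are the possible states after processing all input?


Start: {q0}
  --a--> {}
  --b--> {}
  --b--> {}
  --a--> {}

{} (empty set, no valid transitions)


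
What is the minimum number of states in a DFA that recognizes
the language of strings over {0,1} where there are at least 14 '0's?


States: count = 0, 1, ..., 13, and a final '>= 14' state.
Total: 14 + 1 = 15. Accept = '>= 14' state.

15


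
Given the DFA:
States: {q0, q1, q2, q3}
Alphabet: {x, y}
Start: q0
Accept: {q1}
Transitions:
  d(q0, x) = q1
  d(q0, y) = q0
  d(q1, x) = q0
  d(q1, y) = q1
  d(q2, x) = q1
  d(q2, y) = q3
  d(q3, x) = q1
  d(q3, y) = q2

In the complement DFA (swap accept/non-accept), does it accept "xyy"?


Trace: q0 -> q1 -> q1 -> q1
Final: q1
Original accept: {q1}
Complement: q1 is in original accept

No, complement rejects (original accepts)


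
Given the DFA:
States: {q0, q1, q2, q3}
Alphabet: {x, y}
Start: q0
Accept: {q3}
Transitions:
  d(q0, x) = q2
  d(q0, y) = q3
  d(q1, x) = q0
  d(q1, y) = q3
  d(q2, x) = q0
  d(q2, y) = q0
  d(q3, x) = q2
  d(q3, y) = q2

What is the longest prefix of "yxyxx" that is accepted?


Run the DFA, marking each prefix where the state is accepting:
  "" -> q0 [reject]
  "y" -> q3 [accept]
  "yx" -> q2 [reject]
  "yxy" -> q0 [reject]
  "yxyx" -> q2 [reject]
  "yxyxx" -> q0 [reject]

"y"
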